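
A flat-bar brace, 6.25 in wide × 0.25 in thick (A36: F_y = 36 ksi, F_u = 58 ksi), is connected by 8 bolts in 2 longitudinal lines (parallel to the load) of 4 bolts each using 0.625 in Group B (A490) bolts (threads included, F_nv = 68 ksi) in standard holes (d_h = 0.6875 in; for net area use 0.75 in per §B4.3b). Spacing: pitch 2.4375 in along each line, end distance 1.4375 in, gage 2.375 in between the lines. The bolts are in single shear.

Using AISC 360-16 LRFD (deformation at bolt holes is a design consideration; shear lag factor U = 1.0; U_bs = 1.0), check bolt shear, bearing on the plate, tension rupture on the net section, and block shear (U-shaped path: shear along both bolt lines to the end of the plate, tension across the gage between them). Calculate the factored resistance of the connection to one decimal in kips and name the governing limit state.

51.7 kips (net-section rupture governs)

Bolt shear: A_b = π(0.625)²/4 = 0.3068 in². φR_n = 0.75 × 68 × 0.3068 × 8 × 1 = 125.2 kips.
Bearing (0.25 in plate, F_u = 58 ksi): end bolts L_c = 1.4375 − 0.6875/2 = 1.09375, R_n = min(1.2×1.09375×0.25×58, 2.4×0.625×0.25×58) = 19.031 kips/bolt; interior L_c = 2.4375 − 0.6875 = 1.75, R_n = 21.75 kips/bolt. φR_n = 0.75 × (2×19.031 + 6×21.75) = 126.4 kips.
Tension rupture (net): A_n = (6.25 − 2×0.75)×0.25 = 1.1875 in² (U = 1.0, A_e = A_n). φR_n = 0.75 × 58 × 1.1875 = 51.7 kips.
Block shear: shear path 2×[1.4375+3×2.4375] = 2×8.75 in, A_gv = 4.375, A_nv = 2×(8.75 − 3.5×0.75)×0.25 = 3.0625 in²; tension across gage: (2.375 − 1×0.75)×0.25 = 0.40625 in². R_n = min(0.6×58×3.0625, 0.6×36×4.375) + 1.0×58×0.40625 = min(106.58, 94.5) + 23.563 = 118.06 kips. φR_n = 0.75 × 118.06 = 88.5 kips.
Governing: min(125.2, 126.4, 51.7, 88.5) = 51.7 kips → net-section rupture.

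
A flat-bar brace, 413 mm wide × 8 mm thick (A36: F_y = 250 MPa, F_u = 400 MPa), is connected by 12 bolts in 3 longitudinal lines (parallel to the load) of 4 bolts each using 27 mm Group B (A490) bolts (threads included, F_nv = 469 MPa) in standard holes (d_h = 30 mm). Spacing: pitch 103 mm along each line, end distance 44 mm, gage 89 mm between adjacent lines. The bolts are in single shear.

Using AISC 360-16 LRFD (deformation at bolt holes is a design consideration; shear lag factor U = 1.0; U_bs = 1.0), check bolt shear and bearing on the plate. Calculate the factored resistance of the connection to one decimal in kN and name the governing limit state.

1650.2 kN (bearing governs)

Bolt shear: A_b = π(27)²/4 = 572.56 mm². φR_n = 0.75 × 469 × 572.56 × 12 × 1 = 2416.8 kN.
Bearing (8 mm plate, F_u = 400 MPa): end bolts L_c = 44 − 30/2 = 29, R_n = min(1.2×29×8×400, 2.4×27×8×400) = 111.36 kN/bolt; interior L_c = 103 − 30 = 73, R_n = 207.36 kN/bolt. φR_n = 0.75 × (3×111.36 + 9×207.36) = 1650.2 kN.
Governing: min(2416.8, 1650.2) = 1650.2 kN → bearing.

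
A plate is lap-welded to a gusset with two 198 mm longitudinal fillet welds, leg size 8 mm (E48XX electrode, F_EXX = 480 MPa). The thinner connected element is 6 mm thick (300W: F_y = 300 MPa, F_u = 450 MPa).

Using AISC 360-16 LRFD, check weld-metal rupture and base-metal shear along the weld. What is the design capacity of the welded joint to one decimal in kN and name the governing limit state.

Weld metal: throat = 0.707×8 = 5.656 mm, L = 2×198 = 396 mm. φR_n = 0.75 × 0.6 × 480 × 5.656 × 396 = 483.8 kN.
Base metal shear (6 mm plate): yield φR_n = 1.0×0.6×300×6×396 = 427.7 kN; rupture φR_n = 0.75×0.6×450×6×396 = 481.1 kN; take 427.7 kN (yield).
Governing: min(483.8, 427.7) = 427.7 kN → base-metal shear.

427.7 kN (base-metal shear governs)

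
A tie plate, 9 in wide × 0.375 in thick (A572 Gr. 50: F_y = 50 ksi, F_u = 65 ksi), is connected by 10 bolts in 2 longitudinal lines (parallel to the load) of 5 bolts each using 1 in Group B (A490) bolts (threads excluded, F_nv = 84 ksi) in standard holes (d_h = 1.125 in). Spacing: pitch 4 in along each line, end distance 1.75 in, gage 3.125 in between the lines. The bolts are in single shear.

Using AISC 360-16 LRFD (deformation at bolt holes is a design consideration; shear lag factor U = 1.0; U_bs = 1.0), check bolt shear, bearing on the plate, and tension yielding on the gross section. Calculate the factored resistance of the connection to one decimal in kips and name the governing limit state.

Bolt shear: A_b = π(1)²/4 = 0.7854 in². φR_n = 0.75 × 84 × 0.7854 × 10 × 1 = 494.8 kips.
Bearing (0.375 in plate, F_u = 65 ksi): end bolts L_c = 1.75 − 1.125/2 = 1.1875, R_n = min(1.2×1.1875×0.375×65, 2.4×1×0.375×65) = 34.734 kips/bolt; interior L_c = 4 − 1.125 = 2.875, R_n = 58.5 kips/bolt. φR_n = 0.75 × (2×34.734 + 8×58.5) = 403.1 kips.
Tension yield (gross): A_g = 9×0.375 = 3.375 in². φR_n = 0.90 × 50 × 3.375 = 151.9 kips.
Governing: min(494.8, 403.1, 151.9) = 151.9 kips → gross-section yield.

151.9 kips (gross-section yield governs)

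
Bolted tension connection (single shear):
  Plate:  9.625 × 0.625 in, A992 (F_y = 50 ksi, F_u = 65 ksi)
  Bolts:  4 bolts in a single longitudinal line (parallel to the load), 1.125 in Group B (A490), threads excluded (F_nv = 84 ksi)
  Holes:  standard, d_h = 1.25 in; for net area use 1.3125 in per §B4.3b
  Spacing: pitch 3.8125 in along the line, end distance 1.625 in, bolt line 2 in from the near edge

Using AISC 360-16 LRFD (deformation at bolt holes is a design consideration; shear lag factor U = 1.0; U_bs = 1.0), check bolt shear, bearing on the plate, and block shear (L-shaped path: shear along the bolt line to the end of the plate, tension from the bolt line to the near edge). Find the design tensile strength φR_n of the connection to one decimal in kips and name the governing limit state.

195.8 kips (block shear governs)

Bolt shear: A_b = π(1.125)²/4 = 0.99402 in². φR_n = 0.75 × 84 × 0.99402 × 4 × 1 = 250.5 kips.
Bearing (0.625 in plate, F_u = 65 ksi): end bolts L_c = 1.625 − 1.25/2 = 1, R_n = min(1.2×1×0.625×65, 2.4×1.125×0.625×65) = 48.75 kips/bolt; interior L_c = 3.8125 − 1.25 = 2.5625, R_n = 109.69 kips/bolt. φR_n = 0.75 × (1×48.75 + 3×109.69) = 283.4 kips.
Block shear: shear path 1×[1.625+3×3.8125] = 1×13.0625 in, A_gv = 8.1641, A_nv = 1×(13.0625 − 3.5×1.3125)×0.625 = 5.293 in²; tension to near edge: (2 − 0.5×1.3125)×0.625 = 0.83984 in². R_n = min(0.6×65×5.293, 0.6×50×8.1641) + 1.0×65×0.83984 = min(206.43, 244.92) + 54.59 = 261.02 kips. φR_n = 0.75 × 261.02 = 195.8 kips.
Governing: min(250.5, 283.4, 195.8) = 195.8 kips → block shear.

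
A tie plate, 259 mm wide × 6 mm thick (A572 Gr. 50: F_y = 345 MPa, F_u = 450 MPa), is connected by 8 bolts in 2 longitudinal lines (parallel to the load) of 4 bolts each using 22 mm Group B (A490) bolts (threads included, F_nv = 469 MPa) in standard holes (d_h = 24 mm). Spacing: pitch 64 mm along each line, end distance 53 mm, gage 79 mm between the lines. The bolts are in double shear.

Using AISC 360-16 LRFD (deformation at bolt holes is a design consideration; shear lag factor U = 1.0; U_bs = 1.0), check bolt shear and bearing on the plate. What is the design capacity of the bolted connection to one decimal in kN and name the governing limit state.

782.5 kN (bearing governs)

Bolt shear: A_b = π(22)²/4 = 380.13 mm². φR_n = 0.75 × 469 × 380.13 × 8 × 2 = 2139.4 kN.
Bearing (6 mm plate, F_u = 450 MPa): end bolts L_c = 53 − 24/2 = 41, R_n = min(1.2×41×6×450, 2.4×22×6×450) = 132.84 kN/bolt; interior L_c = 64 − 24 = 40, R_n = 129.6 kN/bolt. φR_n = 0.75 × (2×132.84 + 6×129.6) = 782.5 kN.
Governing: min(2139.4, 782.5) = 782.5 kN → bearing.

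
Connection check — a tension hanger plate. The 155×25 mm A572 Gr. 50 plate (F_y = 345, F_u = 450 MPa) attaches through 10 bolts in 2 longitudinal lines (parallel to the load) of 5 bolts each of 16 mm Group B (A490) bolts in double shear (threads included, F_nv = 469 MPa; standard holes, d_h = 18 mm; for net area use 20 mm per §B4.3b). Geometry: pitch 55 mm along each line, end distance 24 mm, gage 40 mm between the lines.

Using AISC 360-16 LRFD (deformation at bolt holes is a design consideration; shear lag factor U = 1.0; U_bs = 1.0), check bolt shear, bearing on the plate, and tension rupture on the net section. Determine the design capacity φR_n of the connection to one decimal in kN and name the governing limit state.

970.3 kN (net-section rupture governs)

Bolt shear: A_b = π(16)²/4 = 201.06 mm². φR_n = 0.75 × 469 × 201.06 × 10 × 2 = 1414.5 kN.
Bearing (25 mm plate, F_u = 450 MPa): end bolts L_c = 24 − 18/2 = 15, R_n = min(1.2×15×25×450, 2.4×16×25×450) = 202.5 kN/bolt; interior L_c = 55 − 18 = 37, R_n = 432 kN/bolt. φR_n = 0.75 × (2×202.5 + 8×432) = 2895.8 kN.
Tension rupture (net): A_n = (155 − 2×20)×25 = 2875 mm² (U = 1.0, A_e = A_n). φR_n = 0.75 × 450 × 2875 = 970.3 kN.
Governing: min(1414.5, 2895.8, 970.3) = 970.3 kN → net-section rupture.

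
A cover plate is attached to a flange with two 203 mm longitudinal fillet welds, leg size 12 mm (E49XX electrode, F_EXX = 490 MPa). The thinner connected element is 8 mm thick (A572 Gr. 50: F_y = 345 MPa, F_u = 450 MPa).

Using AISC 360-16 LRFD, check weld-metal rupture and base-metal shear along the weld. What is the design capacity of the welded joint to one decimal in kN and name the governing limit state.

Weld metal: throat = 0.707×12 = 8.484 mm, L = 2×203 = 406 mm. φR_n = 0.75 × 0.6 × 490 × 8.484 × 406 = 759.5 kN.
Base metal shear (8 mm plate): yield φR_n = 1.0×0.6×345×8×406 = 672.3 kN; rupture φR_n = 0.75×0.6×450×8×406 = 657.7 kN; take 657.7 kN (rupture).
Governing: min(759.5, 657.7) = 657.7 kN → base-metal shear.

657.7 kN (base-metal shear governs)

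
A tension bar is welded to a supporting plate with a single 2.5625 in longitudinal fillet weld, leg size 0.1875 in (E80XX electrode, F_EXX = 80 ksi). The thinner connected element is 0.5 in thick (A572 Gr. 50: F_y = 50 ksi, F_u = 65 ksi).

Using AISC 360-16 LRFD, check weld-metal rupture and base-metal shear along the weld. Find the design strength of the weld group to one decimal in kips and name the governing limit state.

12.2 kips (weld metal governs)

Weld metal: throat = 0.707×0.1875 = 0.13256 in, L = 2.5625 in. φR_n = 0.75 × 0.6 × 80 × 0.13256 × 2.5625 = 12.2 kips.
Base metal shear (0.5 in plate): yield φR_n = 1.0×0.6×50×0.5×2.5625 = 38.4 kips; rupture φR_n = 0.75×0.6×65×0.5×2.5625 = 37.5 kips; take 37.5 kips (rupture).
Governing: min(12.2, 37.5) = 12.2 kips → weld metal.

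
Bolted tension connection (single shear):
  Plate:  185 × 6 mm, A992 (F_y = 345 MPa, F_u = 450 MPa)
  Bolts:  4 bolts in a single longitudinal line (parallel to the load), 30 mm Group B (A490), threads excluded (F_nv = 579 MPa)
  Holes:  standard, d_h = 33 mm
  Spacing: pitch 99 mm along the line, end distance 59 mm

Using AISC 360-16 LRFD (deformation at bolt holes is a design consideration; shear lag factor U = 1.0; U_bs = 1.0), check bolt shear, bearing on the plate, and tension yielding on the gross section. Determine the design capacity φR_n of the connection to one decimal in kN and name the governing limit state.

344.7 kN (gross-section yield governs)

Bolt shear: A_b = π(30)²/4 = 706.86 mm². φR_n = 0.75 × 579 × 706.86 × 4 × 1 = 1227.8 kN.
Bearing (6 mm plate, F_u = 450 MPa): end bolts L_c = 59 − 33/2 = 42.5, R_n = min(1.2×42.5×6×450, 2.4×30×6×450) = 137.7 kN/bolt; interior L_c = 99 − 33 = 66, R_n = 194.4 kN/bolt. φR_n = 0.75 × (1×137.7 + 3×194.4) = 540.7 kN.
Tension yield (gross): A_g = 185×6 = 1110 mm². φR_n = 0.90 × 345 × 1110 = 344.7 kN.
Governing: min(1227.8, 540.7, 344.7) = 344.7 kN → gross-section yield.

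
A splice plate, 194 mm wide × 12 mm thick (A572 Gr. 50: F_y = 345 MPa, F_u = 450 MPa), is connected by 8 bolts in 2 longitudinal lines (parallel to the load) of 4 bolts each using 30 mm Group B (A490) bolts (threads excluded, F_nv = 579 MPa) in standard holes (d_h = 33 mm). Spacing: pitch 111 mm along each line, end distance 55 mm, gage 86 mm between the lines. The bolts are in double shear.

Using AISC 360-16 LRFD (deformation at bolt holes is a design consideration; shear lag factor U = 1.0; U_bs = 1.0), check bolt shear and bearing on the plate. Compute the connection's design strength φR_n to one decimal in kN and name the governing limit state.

Bolt shear: A_b = π(30)²/4 = 706.86 mm². φR_n = 0.75 × 579 × 706.86 × 8 × 2 = 4911.3 kN.
Bearing (12 mm plate, F_u = 450 MPa): end bolts L_c = 55 − 33/2 = 38.5, R_n = min(1.2×38.5×12×450, 2.4×30×12×450) = 249.48 kN/bolt; interior L_c = 111 − 33 = 78, R_n = 388.8 kN/bolt. φR_n = 0.75 × (2×249.48 + 6×388.8) = 2123.8 kN.
Governing: min(4911.3, 2123.8) = 2123.8 kN → bearing.

2123.8 kN (bearing governs)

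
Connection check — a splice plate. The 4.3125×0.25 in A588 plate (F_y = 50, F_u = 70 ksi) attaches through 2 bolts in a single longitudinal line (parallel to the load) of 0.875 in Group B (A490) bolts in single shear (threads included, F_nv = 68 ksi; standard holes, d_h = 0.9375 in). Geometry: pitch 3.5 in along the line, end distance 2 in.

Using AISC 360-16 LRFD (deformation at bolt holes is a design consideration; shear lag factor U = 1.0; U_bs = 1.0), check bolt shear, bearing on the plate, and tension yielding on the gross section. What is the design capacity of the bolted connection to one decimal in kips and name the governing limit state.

Bolt shear: A_b = π(0.875)²/4 = 0.60132 in². φR_n = 0.75 × 68 × 0.60132 × 2 × 1 = 61.3 kips.
Bearing (0.25 in plate, F_u = 70 ksi): end bolts L_c = 2 − 0.9375/2 = 1.53125, R_n = min(1.2×1.53125×0.25×70, 2.4×0.875×0.25×70) = 32.156 kips/bolt; interior L_c = 3.5 − 0.9375 = 2.5625, R_n = 36.75 kips/bolt. φR_n = 0.75 × (1×32.156 + 1×36.75) = 51.7 kips.
Tension yield (gross): A_g = 4.3125×0.25 = 1.0781 in². φR_n = 0.90 × 50 × 1.0781 = 48.5 kips.
Governing: min(61.3, 51.7, 48.5) = 48.5 kips → gross-section yield.

48.5 kips (gross-section yield governs)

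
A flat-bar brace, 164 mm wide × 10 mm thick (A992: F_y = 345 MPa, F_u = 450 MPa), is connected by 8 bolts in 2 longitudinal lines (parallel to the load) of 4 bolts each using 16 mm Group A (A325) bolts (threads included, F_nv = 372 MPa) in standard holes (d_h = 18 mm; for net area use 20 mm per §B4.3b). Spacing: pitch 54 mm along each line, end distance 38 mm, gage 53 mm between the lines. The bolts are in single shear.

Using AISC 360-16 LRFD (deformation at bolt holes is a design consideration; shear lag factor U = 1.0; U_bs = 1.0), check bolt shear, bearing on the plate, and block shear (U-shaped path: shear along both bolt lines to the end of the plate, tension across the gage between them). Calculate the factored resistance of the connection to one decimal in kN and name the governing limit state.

448.8 kN (bolt shear governs)

Bolt shear: A_b = π(16)²/4 = 201.06 mm². φR_n = 0.75 × 372 × 201.06 × 8 × 1 = 448.8 kN.
Bearing (10 mm plate, F_u = 450 MPa): end bolts L_c = 38 − 18/2 = 29, R_n = min(1.2×29×10×450, 2.4×16×10×450) = 156.6 kN/bolt; interior L_c = 54 − 18 = 36, R_n = 172.8 kN/bolt. φR_n = 0.75 × (2×156.6 + 6×172.8) = 1012.5 kN.
Block shear: shear path 2×[38+3×54] = 2×200 mm, A_gv = 4000, A_nv = 2×(200 − 3.5×20)×10 = 2600 mm²; tension across gage: (53 − 1×20)×10 = 330 mm². R_n = min(0.6×450×2600, 0.6×345×4000) + 1.0×450×330 = min(702, 828) + 148.5 = 850.5 kN. φR_n = 0.75 × 850.5 = 637.9 kN.
Governing: min(448.8, 1012.5, 637.9) = 448.8 kN → bolt shear.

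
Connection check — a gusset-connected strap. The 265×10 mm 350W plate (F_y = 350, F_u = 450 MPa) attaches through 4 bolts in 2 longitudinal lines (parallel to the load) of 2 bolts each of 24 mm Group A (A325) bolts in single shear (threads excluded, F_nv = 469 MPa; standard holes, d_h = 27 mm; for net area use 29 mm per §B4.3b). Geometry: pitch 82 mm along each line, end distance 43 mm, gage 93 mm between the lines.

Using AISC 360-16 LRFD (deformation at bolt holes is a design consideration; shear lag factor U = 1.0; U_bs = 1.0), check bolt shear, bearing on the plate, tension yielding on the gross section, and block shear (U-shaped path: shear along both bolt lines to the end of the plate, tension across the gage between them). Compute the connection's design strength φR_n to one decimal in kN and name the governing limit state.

546.1 kN (block shear governs)

Bolt shear: A_b = π(24)²/4 = 452.39 mm². φR_n = 0.75 × 469 × 452.39 × 4 × 1 = 636.5 kN.
Bearing (10 mm plate, F_u = 450 MPa): end bolts L_c = 43 − 27/2 = 29.5, R_n = min(1.2×29.5×10×450, 2.4×24×10×450) = 159.3 kN/bolt; interior L_c = 82 − 27 = 55, R_n = 259.2 kN/bolt. φR_n = 0.75 × (2×159.3 + 2×259.2) = 627.8 kN.
Tension yield (gross): A_g = 265×10 = 2650 mm². φR_n = 0.90 × 350 × 2650 = 834.8 kN.
Block shear: shear path 2×[43+1×82] = 2×125 mm, A_gv = 2500, A_nv = 2×(125 − 1.5×29)×10 = 1630 mm²; tension across gage: (93 − 1×29)×10 = 640 mm². R_n = min(0.6×450×1630, 0.6×350×2500) + 1.0×450×640 = min(440.1, 525) + 288 = 728.1 kN. φR_n = 0.75 × 728.1 = 546.1 kN.
Governing: min(636.5, 627.8, 834.8, 546.1) = 546.1 kN → block shear.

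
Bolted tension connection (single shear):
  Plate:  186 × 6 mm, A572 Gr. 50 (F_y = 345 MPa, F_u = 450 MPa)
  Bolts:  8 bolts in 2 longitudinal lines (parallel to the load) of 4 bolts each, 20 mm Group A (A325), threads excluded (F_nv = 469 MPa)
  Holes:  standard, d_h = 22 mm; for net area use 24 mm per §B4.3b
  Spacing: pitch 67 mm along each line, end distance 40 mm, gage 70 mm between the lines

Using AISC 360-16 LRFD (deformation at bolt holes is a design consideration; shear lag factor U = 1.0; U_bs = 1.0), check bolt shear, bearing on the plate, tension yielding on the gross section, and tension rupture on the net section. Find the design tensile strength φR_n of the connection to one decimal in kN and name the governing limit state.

Bolt shear: A_b = π(20)²/4 = 314.16 mm². φR_n = 0.75 × 469 × 314.16 × 8 × 1 = 884.0 kN.
Bearing (6 mm plate, F_u = 450 MPa): end bolts L_c = 40 − 22/2 = 29, R_n = min(1.2×29×6×450, 2.4×20×6×450) = 93.96 kN/bolt; interior L_c = 67 − 22 = 45, R_n = 129.6 kN/bolt. φR_n = 0.75 × (2×93.96 + 6×129.6) = 724.1 kN.
Tension yield (gross): A_g = 186×6 = 1116 mm². φR_n = 0.90 × 345 × 1116 = 346.5 kN.
Tension rupture (net): A_n = (186 − 2×24)×6 = 828 mm² (U = 1.0, A_e = A_n). φR_n = 0.75 × 450 × 828 = 279.5 kN.
Governing: min(884.0, 724.1, 346.5, 279.5) = 279.5 kN → net-section rupture.

279.5 kN (net-section rupture governs)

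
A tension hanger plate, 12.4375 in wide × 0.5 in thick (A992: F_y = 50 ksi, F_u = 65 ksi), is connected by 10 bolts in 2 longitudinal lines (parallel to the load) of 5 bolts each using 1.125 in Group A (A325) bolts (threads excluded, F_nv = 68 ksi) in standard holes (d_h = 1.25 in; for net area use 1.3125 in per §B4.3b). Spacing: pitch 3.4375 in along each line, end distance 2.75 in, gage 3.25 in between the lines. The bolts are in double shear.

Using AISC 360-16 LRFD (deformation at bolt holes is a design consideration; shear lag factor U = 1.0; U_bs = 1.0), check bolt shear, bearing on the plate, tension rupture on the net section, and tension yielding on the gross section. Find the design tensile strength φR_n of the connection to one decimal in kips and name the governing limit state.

239.2 kips (net-section rupture governs)

Bolt shear: A_b = π(1.125)²/4 = 0.99402 in². φR_n = 0.75 × 68 × 0.99402 × 10 × 2 = 1013.9 kips.
Bearing (0.5 in plate, F_u = 65 ksi): end bolts L_c = 2.75 − 1.25/2 = 2.125, R_n = min(1.2×2.125×0.5×65, 2.4×1.125×0.5×65) = 82.875 kips/bolt; interior L_c = 3.4375 − 1.25 = 2.1875, R_n = 85.313 kips/bolt. φR_n = 0.75 × (2×82.875 + 8×85.313) = 636.2 kips.
Tension rupture (net): A_n = (12.4375 − 2×1.3125)×0.5 = 4.9063 in² (U = 1.0, A_e = A_n). φR_n = 0.75 × 65 × 4.9063 = 239.2 kips.
Tension yield (gross): A_g = 12.4375×0.5 = 6.2188 in². φR_n = 0.90 × 50 × 6.2188 = 279.8 kips.
Governing: min(1013.9, 636.2, 239.2, 279.8) = 239.2 kips → net-section rupture.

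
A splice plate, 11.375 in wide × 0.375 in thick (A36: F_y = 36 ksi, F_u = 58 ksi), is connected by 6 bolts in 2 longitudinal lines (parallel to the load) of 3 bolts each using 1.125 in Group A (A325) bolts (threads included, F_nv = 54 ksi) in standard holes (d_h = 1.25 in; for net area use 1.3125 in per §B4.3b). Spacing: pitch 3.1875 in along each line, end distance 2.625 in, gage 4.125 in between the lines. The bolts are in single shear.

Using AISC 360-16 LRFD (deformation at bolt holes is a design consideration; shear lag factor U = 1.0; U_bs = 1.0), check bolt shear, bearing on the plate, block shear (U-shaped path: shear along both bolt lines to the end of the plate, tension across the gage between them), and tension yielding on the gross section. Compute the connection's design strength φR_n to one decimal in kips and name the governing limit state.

138.2 kips (gross-section yield governs)

Bolt shear: A_b = π(1.125)²/4 = 0.99402 in². φR_n = 0.75 × 54 × 0.99402 × 6 × 1 = 241.5 kips.
Bearing (0.375 in plate, F_u = 58 ksi): end bolts L_c = 2.625 − 1.25/2 = 2, R_n = min(1.2×2×0.375×58, 2.4×1.125×0.375×58) = 52.2 kips/bolt; interior L_c = 3.1875 − 1.25 = 1.9375, R_n = 50.569 kips/bolt. φR_n = 0.75 × (2×52.2 + 4×50.569) = 230.0 kips.
Block shear: shear path 2×[2.625+2×3.1875] = 2×9 in, A_gv = 6.75, A_nv = 2×(9 − 2.5×1.3125)×0.375 = 4.2891 in²; tension across gage: (4.125 − 1×1.3125)×0.375 = 1.0547 in². R_n = min(0.6×58×4.2891, 0.6×36×6.75) + 1.0×58×1.0547 = min(149.26, 145.8) + 61.173 = 206.97 kips. φR_n = 0.75 × 206.97 = 155.2 kips.
Tension yield (gross): A_g = 11.375×0.375 = 4.2656 in². φR_n = 0.90 × 36 × 4.2656 = 138.2 kips.
Governing: min(241.5, 230.0, 155.2, 138.2) = 138.2 kips → gross-section yield.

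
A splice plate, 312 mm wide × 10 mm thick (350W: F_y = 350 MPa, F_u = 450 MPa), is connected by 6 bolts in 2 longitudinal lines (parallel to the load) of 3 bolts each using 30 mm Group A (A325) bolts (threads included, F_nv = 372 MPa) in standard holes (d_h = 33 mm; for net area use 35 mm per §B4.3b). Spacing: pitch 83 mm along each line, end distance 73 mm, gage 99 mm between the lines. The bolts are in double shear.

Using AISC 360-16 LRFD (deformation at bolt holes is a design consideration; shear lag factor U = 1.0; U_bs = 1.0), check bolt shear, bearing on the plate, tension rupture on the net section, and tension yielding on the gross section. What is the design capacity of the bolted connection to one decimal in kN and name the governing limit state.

816.8 kN (net-section rupture governs)

Bolt shear: A_b = π(30)²/4 = 706.86 mm². φR_n = 0.75 × 372 × 706.86 × 6 × 2 = 2366.6 kN.
Bearing (10 mm plate, F_u = 450 MPa): end bolts L_c = 73 − 33/2 = 56.5, R_n = min(1.2×56.5×10×450, 2.4×30×10×450) = 305.1 kN/bolt; interior L_c = 83 − 33 = 50, R_n = 270 kN/bolt. φR_n = 0.75 × (2×305.1 + 4×270) = 1267.7 kN.
Tension rupture (net): A_n = (312 − 2×35)×10 = 2420 mm² (U = 1.0, A_e = A_n). φR_n = 0.75 × 450 × 2420 = 816.8 kN.
Tension yield (gross): A_g = 312×10 = 3120 mm². φR_n = 0.90 × 350 × 3120 = 982.8 kN.
Governing: min(2366.6, 1267.7, 816.8, 982.8) = 816.8 kN → net-section rupture.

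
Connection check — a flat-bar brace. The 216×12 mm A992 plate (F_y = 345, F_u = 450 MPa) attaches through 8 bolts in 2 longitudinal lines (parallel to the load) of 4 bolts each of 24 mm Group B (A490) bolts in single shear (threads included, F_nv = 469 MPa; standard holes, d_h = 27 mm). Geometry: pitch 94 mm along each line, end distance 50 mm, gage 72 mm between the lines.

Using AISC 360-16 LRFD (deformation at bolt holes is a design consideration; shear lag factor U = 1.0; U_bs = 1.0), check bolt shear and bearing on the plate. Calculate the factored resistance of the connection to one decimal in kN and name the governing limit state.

1273.0 kN (bolt shear governs)

Bolt shear: A_b = π(24)²/4 = 452.39 mm². φR_n = 0.75 × 469 × 452.39 × 8 × 1 = 1273.0 kN.
Bearing (12 mm plate, F_u = 450 MPa): end bolts L_c = 50 − 27/2 = 36.5, R_n = min(1.2×36.5×12×450, 2.4×24×12×450) = 236.52 kN/bolt; interior L_c = 94 − 27 = 67, R_n = 311.04 kN/bolt. φR_n = 0.75 × (2×236.52 + 6×311.04) = 1754.5 kN.
Governing: min(1273.0, 1754.5) = 1273.0 kN → bolt shear.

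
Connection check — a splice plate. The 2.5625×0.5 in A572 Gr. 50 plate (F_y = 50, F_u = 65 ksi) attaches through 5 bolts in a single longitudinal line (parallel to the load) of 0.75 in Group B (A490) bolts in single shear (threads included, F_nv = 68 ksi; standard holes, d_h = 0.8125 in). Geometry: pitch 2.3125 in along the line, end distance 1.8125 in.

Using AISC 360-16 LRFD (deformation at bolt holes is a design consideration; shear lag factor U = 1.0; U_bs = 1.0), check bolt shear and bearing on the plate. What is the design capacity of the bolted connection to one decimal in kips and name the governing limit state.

Bolt shear: A_b = π(0.75)²/4 = 0.44179 in². φR_n = 0.75 × 68 × 0.44179 × 5 × 1 = 112.7 kips.
Bearing (0.5 in plate, F_u = 65 ksi): end bolts L_c = 1.8125 − 0.8125/2 = 1.40625, R_n = min(1.2×1.40625×0.5×65, 2.4×0.75×0.5×65) = 54.844 kips/bolt; interior L_c = 2.3125 − 0.8125 = 1.5, R_n = 58.5 kips/bolt. φR_n = 0.75 × (1×54.844 + 4×58.5) = 216.6 kips.
Governing: min(112.7, 216.6) = 112.7 kips → bolt shear.

112.7 kips (bolt shear governs)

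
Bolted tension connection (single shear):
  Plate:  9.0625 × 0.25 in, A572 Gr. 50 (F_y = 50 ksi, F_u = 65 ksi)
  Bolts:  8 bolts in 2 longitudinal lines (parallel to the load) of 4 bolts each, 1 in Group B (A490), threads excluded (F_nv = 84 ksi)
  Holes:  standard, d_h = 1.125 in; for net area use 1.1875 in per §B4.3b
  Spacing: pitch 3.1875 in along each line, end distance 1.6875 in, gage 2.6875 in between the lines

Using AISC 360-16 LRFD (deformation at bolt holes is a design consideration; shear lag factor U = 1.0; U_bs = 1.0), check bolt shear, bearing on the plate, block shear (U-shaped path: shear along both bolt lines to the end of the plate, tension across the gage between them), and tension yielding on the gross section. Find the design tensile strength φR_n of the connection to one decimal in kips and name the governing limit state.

102.0 kips (gross-section yield governs)

Bolt shear: A_b = π(1)²/4 = 0.7854 in². φR_n = 0.75 × 84 × 0.7854 × 8 × 1 = 395.8 kips.
Bearing (0.25 in plate, F_u = 65 ksi): end bolts L_c = 1.6875 − 1.125/2 = 1.125, R_n = min(1.2×1.125×0.25×65, 2.4×1×0.25×65) = 21.938 kips/bolt; interior L_c = 3.1875 − 1.125 = 2.0625, R_n = 39 kips/bolt. φR_n = 0.75 × (2×21.938 + 6×39) = 208.4 kips.
Block shear: shear path 2×[1.6875+3×3.1875] = 2×11.25 in, A_gv = 5.625, A_nv = 2×(11.25 − 3.5×1.1875)×0.25 = 3.5469 in²; tension across gage: (2.6875 − 1×1.1875)×0.25 = 0.375 in². R_n = min(0.6×65×3.5469, 0.6×50×5.625) + 1.0×65×0.375 = min(138.33, 168.75) + 24.375 = 162.71 kips. φR_n = 0.75 × 162.71 = 122.0 kips.
Tension yield (gross): A_g = 9.0625×0.25 = 2.2656 in². φR_n = 0.90 × 50 × 2.2656 = 102.0 kips.
Governing: min(395.8, 208.4, 122.0, 102.0) = 102.0 kips → gross-section yield.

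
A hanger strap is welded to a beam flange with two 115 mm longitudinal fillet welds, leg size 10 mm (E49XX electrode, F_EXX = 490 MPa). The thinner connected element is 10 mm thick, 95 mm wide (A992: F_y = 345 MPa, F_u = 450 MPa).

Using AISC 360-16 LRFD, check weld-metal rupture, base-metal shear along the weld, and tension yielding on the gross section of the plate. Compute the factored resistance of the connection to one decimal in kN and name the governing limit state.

Weld metal: throat = 0.707×10 = 7.07 mm, L = 2×115 = 230 mm. φR_n = 0.75 × 0.6 × 490 × 7.07 × 230 = 358.6 kN.
Base metal shear (10 mm plate): yield φR_n = 1.0×0.6×345×10×230 = 476.1 kN; rupture φR_n = 0.75×0.6×450×10×230 = 465.8 kN; take 465.8 kN (rupture).
Tension yield (gross): A_g = 95×10 = 950 mm². φR_n = 0.90 × 345 × 950 = 295.0 kN.
Governing: min(358.6, 465.8, 295.0) = 295.0 kN → gross-section yield.

295.0 kN (gross-section yield governs)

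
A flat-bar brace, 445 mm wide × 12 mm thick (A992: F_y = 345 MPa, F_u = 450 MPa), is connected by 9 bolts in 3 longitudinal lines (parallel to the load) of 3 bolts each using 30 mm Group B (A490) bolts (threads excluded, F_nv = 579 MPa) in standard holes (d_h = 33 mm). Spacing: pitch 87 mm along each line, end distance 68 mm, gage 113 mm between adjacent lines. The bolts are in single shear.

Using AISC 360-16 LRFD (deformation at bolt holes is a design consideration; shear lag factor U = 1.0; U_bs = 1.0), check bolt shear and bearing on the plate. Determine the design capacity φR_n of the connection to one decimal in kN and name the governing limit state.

Bolt shear: A_b = π(30)²/4 = 706.86 mm². φR_n = 0.75 × 579 × 706.86 × 9 × 1 = 2762.6 kN.
Bearing (12 mm plate, F_u = 450 MPa): end bolts L_c = 68 − 33/2 = 51.5, R_n = min(1.2×51.5×12×450, 2.4×30×12×450) = 333.72 kN/bolt; interior L_c = 87 − 33 = 54, R_n = 349.92 kN/bolt. φR_n = 0.75 × (3×333.72 + 6×349.92) = 2325.5 kN.
Governing: min(2762.6, 2325.5) = 2325.5 kN → bearing.

2325.5 kN (bearing governs)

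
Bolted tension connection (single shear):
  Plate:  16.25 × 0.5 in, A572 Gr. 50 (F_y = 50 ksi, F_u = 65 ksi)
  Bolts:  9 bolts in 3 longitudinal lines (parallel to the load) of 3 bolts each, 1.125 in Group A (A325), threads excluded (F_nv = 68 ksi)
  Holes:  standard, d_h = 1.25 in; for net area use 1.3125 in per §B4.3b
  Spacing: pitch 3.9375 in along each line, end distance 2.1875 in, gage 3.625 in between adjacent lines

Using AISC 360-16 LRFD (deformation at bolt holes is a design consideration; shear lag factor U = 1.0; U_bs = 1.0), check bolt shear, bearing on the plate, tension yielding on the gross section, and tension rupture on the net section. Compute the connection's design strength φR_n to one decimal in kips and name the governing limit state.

Bolt shear: A_b = π(1.125)²/4 = 0.99402 in². φR_n = 0.75 × 68 × 0.99402 × 9 × 1 = 456.3 kips.
Bearing (0.5 in plate, F_u = 65 ksi): end bolts L_c = 2.1875 − 1.25/2 = 1.5625, R_n = min(1.2×1.5625×0.5×65, 2.4×1.125×0.5×65) = 60.938 kips/bolt; interior L_c = 3.9375 − 1.25 = 2.6875, R_n = 87.75 kips/bolt. φR_n = 0.75 × (3×60.938 + 6×87.75) = 532.0 kips.
Tension yield (gross): A_g = 16.25×0.5 = 8.125 in². φR_n = 0.90 × 50 × 8.125 = 365.6 kips.
Tension rupture (net): A_n = (16.25 − 3×1.3125)×0.5 = 6.1563 in² (U = 1.0, A_e = A_n). φR_n = 0.75 × 65 × 6.1563 = 300.1 kips.
Governing: min(456.3, 532.0, 365.6, 300.1) = 300.1 kips → net-section rupture.

300.1 kips (net-section rupture governs)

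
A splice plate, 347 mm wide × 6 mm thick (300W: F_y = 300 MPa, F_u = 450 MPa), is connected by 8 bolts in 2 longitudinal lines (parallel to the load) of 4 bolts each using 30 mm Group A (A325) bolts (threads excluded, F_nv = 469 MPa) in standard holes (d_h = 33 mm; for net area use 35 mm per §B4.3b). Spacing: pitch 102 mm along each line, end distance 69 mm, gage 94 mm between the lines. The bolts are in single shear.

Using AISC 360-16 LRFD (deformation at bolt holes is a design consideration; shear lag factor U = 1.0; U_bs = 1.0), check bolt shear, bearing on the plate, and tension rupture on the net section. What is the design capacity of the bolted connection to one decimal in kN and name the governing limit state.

560.9 kN (net-section rupture governs)

Bolt shear: A_b = π(30)²/4 = 706.86 mm². φR_n = 0.75 × 469 × 706.86 × 8 × 1 = 1989.1 kN.
Bearing (6 mm plate, F_u = 450 MPa): end bolts L_c = 69 − 33/2 = 52.5, R_n = min(1.2×52.5×6×450, 2.4×30×6×450) = 170.1 kN/bolt; interior L_c = 102 − 33 = 69, R_n = 194.4 kN/bolt. φR_n = 0.75 × (2×170.1 + 6×194.4) = 1130.0 kN.
Tension rupture (net): A_n = (347 − 2×35)×6 = 1662 mm² (U = 1.0, A_e = A_n). φR_n = 0.75 × 450 × 1662 = 560.9 kN.
Governing: min(1989.1, 1130.0, 560.9) = 560.9 kN → net-section rupture.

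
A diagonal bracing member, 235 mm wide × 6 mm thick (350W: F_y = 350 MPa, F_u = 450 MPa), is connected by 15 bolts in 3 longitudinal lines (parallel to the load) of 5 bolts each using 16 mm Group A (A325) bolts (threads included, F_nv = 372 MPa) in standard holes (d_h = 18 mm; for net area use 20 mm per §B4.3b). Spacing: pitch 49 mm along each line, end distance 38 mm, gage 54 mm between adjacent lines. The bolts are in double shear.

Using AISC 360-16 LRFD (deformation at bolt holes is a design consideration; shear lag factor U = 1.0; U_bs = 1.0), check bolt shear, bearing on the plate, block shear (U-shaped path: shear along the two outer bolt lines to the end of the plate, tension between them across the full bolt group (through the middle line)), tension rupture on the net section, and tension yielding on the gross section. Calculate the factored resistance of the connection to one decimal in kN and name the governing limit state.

354.4 kN (net-section rupture governs)

Bolt shear: A_b = π(16)²/4 = 201.06 mm². φR_n = 0.75 × 372 × 201.06 × 15 × 2 = 1682.9 kN.
Bearing (6 mm plate, F_u = 450 MPa): end bolts L_c = 38 − 18/2 = 29, R_n = min(1.2×29×6×450, 2.4×16×6×450) = 93.96 kN/bolt; interior L_c = 49 − 18 = 31, R_n = 100.44 kN/bolt. φR_n = 0.75 × (3×93.96 + 12×100.44) = 1115.4 kN.
Block shear: shear path 2×[38+4×49] = 2×234 mm, A_gv = 2808, A_nv = 2×(234 − 4.5×20)×6 = 1728 mm²; tension across gage: (108 − 2×20)×6 = 408 mm². R_n = min(0.6×450×1728, 0.6×350×2808) + 1.0×450×408 = min(466.56, 589.68) + 183.6 = 650.16 kN. φR_n = 0.75 × 650.16 = 487.6 kN.
Tension rupture (net): A_n = (235 − 3×20)×6 = 1050 mm² (U = 1.0, A_e = A_n). φR_n = 0.75 × 450 × 1050 = 354.4 kN.
Tension yield (gross): A_g = 235×6 = 1410 mm². φR_n = 0.90 × 350 × 1410 = 444.2 kN.
Governing: min(1682.9, 1115.4, 487.6, 354.4, 444.2) = 354.4 kN → net-section rupture.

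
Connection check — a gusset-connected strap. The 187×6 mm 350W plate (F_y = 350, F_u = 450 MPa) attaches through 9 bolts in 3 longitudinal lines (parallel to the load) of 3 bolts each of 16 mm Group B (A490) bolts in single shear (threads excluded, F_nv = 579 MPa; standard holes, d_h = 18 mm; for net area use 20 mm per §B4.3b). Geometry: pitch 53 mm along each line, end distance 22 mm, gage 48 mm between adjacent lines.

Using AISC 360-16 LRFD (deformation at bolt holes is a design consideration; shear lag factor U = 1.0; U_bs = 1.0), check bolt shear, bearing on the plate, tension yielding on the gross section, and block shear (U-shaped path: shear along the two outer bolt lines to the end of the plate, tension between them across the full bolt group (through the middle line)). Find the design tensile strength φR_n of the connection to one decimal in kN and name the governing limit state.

302.9 kN (block shear governs)

Bolt shear: A_b = π(16)²/4 = 201.06 mm². φR_n = 0.75 × 579 × 201.06 × 9 × 1 = 785.8 kN.
Bearing (6 mm plate, F_u = 450 MPa): end bolts L_c = 22 − 18/2 = 13, R_n = min(1.2×13×6×450, 2.4×16×6×450) = 42.12 kN/bolt; interior L_c = 53 − 18 = 35, R_n = 103.68 kN/bolt. φR_n = 0.75 × (3×42.12 + 6×103.68) = 561.3 kN.
Tension yield (gross): A_g = 187×6 = 1122 mm². φR_n = 0.90 × 350 × 1122 = 353.4 kN.
Block shear: shear path 2×[22+2×53] = 2×128 mm, A_gv = 1536, A_nv = 2×(128 − 2.5×20)×6 = 936 mm²; tension across gage: (96 − 2×20)×6 = 336 mm². R_n = min(0.6×450×936, 0.6×350×1536) + 1.0×450×336 = min(252.72, 322.56) + 151.2 = 403.92 kN. φR_n = 0.75 × 403.92 = 302.9 kN.
Governing: min(785.8, 561.3, 353.4, 302.9) = 302.9 kN → block shear.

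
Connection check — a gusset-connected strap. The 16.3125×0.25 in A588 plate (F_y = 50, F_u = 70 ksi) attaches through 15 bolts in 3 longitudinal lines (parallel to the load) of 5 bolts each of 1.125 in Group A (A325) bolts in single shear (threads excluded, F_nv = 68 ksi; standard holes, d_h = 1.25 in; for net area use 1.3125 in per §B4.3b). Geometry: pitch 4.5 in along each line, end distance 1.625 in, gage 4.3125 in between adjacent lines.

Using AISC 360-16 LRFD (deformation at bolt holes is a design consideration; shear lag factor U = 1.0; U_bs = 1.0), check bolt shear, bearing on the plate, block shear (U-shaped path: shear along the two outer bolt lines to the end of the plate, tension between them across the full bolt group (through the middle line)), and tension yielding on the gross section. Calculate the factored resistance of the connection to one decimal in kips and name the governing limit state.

183.5 kips (gross-section yield governs)

Bolt shear: A_b = π(1.125)²/4 = 0.99402 in². φR_n = 0.75 × 68 × 0.99402 × 15 × 1 = 760.4 kips.
Bearing (0.25 in plate, F_u = 70 ksi): end bolts L_c = 1.625 − 1.25/2 = 1, R_n = min(1.2×1×0.25×70, 2.4×1.125×0.25×70) = 21 kips/bolt; interior L_c = 4.5 − 1.25 = 3.25, R_n = 47.25 kips/bolt. φR_n = 0.75 × (3×21 + 12×47.25) = 472.5 kips.
Block shear: shear path 2×[1.625+4×4.5] = 2×19.625 in, A_gv = 9.8125, A_nv = 2×(19.625 − 4.5×1.3125)×0.25 = 6.8594 in²; tension across gage: (8.625 − 2×1.3125)×0.25 = 1.5 in². R_n = min(0.6×70×6.8594, 0.6×50×9.8125) + 1.0×70×1.5 = min(288.09, 294.38) + 105 = 393.09 kips. φR_n = 0.75 × 393.09 = 294.8 kips.
Tension yield (gross): A_g = 16.3125×0.25 = 4.0781 in². φR_n = 0.90 × 50 × 4.0781 = 183.5 kips.
Governing: min(760.4, 472.5, 294.8, 183.5) = 183.5 kips → gross-section yield.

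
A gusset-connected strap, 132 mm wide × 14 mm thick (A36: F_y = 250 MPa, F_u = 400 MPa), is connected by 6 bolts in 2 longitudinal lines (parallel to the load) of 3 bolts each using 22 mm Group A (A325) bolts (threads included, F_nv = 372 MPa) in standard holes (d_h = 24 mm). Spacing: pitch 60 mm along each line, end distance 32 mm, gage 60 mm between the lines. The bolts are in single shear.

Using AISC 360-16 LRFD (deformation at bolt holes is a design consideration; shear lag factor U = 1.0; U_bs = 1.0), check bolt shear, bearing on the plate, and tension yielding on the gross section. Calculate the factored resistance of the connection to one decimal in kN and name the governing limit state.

Bolt shear: A_b = π(22)²/4 = 380.13 mm². φR_n = 0.75 × 372 × 380.13 × 6 × 1 = 636.3 kN.
Bearing (14 mm plate, F_u = 400 MPa): end bolts L_c = 32 − 24/2 = 20, R_n = min(1.2×20×14×400, 2.4×22×14×400) = 134.4 kN/bolt; interior L_c = 60 − 24 = 36, R_n = 241.92 kN/bolt. φR_n = 0.75 × (2×134.4 + 4×241.92) = 927.4 kN.
Tension yield (gross): A_g = 132×14 = 1848 mm². φR_n = 0.90 × 250 × 1848 = 415.8 kN.
Governing: min(636.3, 927.4, 415.8) = 415.8 kN → gross-section yield.

415.8 kN (gross-section yield governs)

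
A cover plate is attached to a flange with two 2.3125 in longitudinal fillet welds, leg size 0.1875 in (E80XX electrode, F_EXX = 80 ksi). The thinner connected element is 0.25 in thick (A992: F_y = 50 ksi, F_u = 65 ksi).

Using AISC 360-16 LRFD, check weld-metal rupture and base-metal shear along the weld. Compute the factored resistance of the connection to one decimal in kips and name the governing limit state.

22.1 kips (weld metal governs)

Weld metal: throat = 0.707×0.1875 = 0.13256 in, L = 2×2.3125 = 4.625 in. φR_n = 0.75 × 0.6 × 80 × 0.13256 × 4.625 = 22.1 kips.
Base metal shear (0.25 in plate): yield φR_n = 1.0×0.6×50×0.25×4.625 = 34.7 kips; rupture φR_n = 0.75×0.6×65×0.25×4.625 = 33.8 kips; take 33.8 kips (rupture).
Governing: min(22.1, 33.8) = 22.1 kips → weld metal.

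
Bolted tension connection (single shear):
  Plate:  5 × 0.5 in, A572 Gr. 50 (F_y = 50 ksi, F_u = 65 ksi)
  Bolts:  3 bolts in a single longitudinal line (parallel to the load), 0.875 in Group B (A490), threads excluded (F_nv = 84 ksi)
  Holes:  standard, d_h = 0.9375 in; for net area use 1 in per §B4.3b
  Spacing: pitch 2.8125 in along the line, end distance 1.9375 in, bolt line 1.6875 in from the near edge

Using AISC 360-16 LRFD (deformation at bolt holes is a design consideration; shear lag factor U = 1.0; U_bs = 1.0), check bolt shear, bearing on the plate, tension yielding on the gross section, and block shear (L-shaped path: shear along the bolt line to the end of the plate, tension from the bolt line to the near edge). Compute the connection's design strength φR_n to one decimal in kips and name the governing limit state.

103.0 kips (block shear governs)

Bolt shear: A_b = π(0.875)²/4 = 0.60132 in². φR_n = 0.75 × 84 × 0.60132 × 3 × 1 = 113.6 kips.
Bearing (0.5 in plate, F_u = 65 ksi): end bolts L_c = 1.9375 − 0.9375/2 = 1.46875, R_n = min(1.2×1.46875×0.5×65, 2.4×0.875×0.5×65) = 57.281 kips/bolt; interior L_c = 2.8125 − 0.9375 = 1.875, R_n = 68.25 kips/bolt. φR_n = 0.75 × (1×57.281 + 2×68.25) = 145.3 kips.
Tension yield (gross): A_g = 5×0.5 = 2.5 in². φR_n = 0.90 × 50 × 2.5 = 112.5 kips.
Block shear: shear path 1×[1.9375+2×2.8125] = 1×7.5625 in, A_gv = 3.7813, A_nv = 1×(7.5625 − 2.5×1)×0.5 = 2.5313 in²; tension to near edge: (1.6875 − 0.5×1)×0.5 = 0.59375 in². R_n = min(0.6×65×2.5313, 0.6×50×3.7813) + 1.0×65×0.59375 = min(98.721, 113.44) + 38.594 = 137.32 kips. φR_n = 0.75 × 137.32 = 103.0 kips.
Governing: min(113.6, 145.3, 112.5, 103.0) = 103.0 kips → block shear.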